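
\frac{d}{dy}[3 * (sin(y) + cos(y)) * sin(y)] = 3*sqrt(2)*sin(2*y + pi/4)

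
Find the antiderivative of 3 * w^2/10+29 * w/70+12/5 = w^3/10 + 29*w^2/140 + 12*w/5 + C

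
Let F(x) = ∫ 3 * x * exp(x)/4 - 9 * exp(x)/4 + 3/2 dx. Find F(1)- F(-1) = -9*E/4 + 15*exp(-1)/4 + 3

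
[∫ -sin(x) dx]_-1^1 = 0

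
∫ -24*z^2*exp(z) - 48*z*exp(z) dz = -24*z^2*exp(z) + C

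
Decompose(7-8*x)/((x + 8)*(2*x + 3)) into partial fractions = 38/(13*(2*x + 3)) - 71/(13*(x + 8))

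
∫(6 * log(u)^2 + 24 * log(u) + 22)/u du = 2*(log(u) + 2)^3 - 2*log(u) + C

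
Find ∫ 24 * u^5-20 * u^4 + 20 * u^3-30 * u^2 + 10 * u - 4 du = 4*u^6 - 4*u^5 + 5*u^4 - 10*u^3 + 5*u^2 - 4*u + C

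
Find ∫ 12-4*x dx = -2*x^2 + 12*x + C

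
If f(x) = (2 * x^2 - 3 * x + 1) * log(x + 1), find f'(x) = (4*x^2*log(x + 1) + 2*x^2 + x*log(x + 1) - 3*x - 3*log(x + 1) + 1)/(x + 1)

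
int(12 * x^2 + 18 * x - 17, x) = 4*x^3 + 9*x^2 - 17*x + C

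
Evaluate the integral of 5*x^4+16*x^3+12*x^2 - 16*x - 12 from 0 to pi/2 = (2 + (pi/2 + 2)^2)*(-pi + pi^3/8)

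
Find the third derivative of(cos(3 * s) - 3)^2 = -162*sin(3*s) + 108*sin(6*s)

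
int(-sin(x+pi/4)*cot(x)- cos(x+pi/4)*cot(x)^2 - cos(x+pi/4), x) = cos(x + pi/4)*cot(x) + C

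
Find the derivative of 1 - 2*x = -2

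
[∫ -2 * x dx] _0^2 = -4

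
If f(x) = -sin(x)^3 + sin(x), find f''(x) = (9*sin(x)^2 - 7)*sin(x)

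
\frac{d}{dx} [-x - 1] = -1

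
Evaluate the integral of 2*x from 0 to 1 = 1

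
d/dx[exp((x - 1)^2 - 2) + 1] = 2*x*exp(x^2 - 2*x - 1) - 2*exp(x^2 - 2*x - 1)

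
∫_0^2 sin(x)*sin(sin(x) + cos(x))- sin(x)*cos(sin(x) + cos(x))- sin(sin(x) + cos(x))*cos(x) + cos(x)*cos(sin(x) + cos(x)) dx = sqrt(2)*(-sin(pi/4 + 1) + sin(sqrt(2)*sin(pi/4 + 2) + pi/4))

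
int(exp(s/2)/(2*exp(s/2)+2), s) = log(exp(s/2) + 1) + C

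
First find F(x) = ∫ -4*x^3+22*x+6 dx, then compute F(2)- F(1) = 24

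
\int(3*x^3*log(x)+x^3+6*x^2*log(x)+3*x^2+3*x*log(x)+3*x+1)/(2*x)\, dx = (x + 1)^3*log(x)/2 + C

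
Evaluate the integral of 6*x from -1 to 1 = 0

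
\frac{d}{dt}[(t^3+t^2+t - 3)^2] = 6*t^5 + 10*t^4 + 12*t^3 - 12*t^2 - 10*t - 6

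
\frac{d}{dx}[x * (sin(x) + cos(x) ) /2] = sqrt(2)*(x*cos(x + pi/4) + sin(x + pi/4))/2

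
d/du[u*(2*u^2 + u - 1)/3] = 2*u^2 + 2*u/3 - 1/3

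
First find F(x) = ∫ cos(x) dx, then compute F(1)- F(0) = sin(1)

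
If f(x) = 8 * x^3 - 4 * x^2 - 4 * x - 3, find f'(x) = 24*x^2 - 8*x - 4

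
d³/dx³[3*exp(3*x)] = 81*exp(3*x)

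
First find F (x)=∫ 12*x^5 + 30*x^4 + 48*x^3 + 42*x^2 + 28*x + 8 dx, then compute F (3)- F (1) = 4360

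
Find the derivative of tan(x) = cos(x)^(-2)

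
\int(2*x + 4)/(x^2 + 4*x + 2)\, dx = log(3*(x + 2)^2 - 6) + C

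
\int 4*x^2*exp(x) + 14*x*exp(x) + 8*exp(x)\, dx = (4*x^2 + 6*x + 2)*exp(x) + C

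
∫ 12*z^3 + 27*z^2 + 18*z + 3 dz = 3*z^4 + 9*z^3 + 9*z^2 + 3*z + C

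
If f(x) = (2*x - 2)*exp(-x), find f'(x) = (4 - 2*x)*exp(-x)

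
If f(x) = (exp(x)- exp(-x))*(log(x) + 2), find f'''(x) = (x^3*exp(2*x)*log(x) + 2*x^3*exp(2*x) + x^3*log(x) + 2*x^3 + 3*x^2*exp(2*x) - 3*x^2 - 3*x*exp(2*x) - 3*x + 2*exp(2*x) - 2)*exp(-x)/x^3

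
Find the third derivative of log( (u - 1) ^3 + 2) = (6*u^6 - 36*u^5 + 90*u^4 - 204*u^3 + 342*u^2 - 288*u + 114)/(u^9 - 9*u^8 + 36*u^7 - 78*u^6 + 90*u^5 - 36*u^4 - 24*u^3 + 18*u^2 + 9*u + 1)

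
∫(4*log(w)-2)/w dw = 2*(log(w) - 1)*log(w) + C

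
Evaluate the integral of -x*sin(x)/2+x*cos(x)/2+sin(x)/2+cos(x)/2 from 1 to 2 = -sin(1)/2 + cos(2) - cos(1)/2 + sin(2)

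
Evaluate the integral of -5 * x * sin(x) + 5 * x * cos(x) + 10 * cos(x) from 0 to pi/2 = 5*pi/2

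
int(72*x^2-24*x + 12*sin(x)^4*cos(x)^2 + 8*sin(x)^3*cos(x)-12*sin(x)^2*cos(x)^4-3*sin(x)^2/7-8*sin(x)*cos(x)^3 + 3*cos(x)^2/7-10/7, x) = 24*x^3 - 12*x^2 - 10*x/7 - 4*sin(x)^3*cos(x)^3 + 3*sin(2*x)/14 + cos(4*x)/2 + C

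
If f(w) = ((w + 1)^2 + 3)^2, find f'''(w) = 24*w + 24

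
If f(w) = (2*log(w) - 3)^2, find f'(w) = (8*log(w) - 12)/w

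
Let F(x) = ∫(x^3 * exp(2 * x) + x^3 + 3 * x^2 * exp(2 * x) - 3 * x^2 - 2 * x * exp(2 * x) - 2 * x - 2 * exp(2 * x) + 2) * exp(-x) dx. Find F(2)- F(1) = -4*exp(-2) - exp(-1) + E + 4*exp(2)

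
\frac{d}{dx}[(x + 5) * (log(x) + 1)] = (x*log(x) + 2*x + 5)/x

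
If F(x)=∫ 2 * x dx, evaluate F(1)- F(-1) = 0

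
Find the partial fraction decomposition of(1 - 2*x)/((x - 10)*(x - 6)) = 11/(4*(x - 6)) - 19/(4*(x - 10))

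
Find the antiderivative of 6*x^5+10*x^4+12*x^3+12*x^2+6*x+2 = x^6 + 2*x^5 + 3*x^4 + 4*x^3 + 3*x^2 + 2*x + C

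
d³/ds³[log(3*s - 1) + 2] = 54/(27*s^3 - 27*s^2 + 9*s - 1)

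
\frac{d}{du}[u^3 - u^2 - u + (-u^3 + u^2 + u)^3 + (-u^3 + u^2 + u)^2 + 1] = -9*u^8 + 24*u^7 - 24*u^5 - 10*u^4 + 8*u^3 + 12*u^2 - 1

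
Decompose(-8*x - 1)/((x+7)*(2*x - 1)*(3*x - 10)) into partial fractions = -249/(527*(3*x - 10)) + 4/(51*(2*x - 1)) + 11/(93*(x + 7))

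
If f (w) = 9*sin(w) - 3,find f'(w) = 9*cos(w)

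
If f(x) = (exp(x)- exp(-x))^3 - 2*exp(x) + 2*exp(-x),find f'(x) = (3*exp(6*x) - 5*exp(4*x) - 5*exp(2*x) + 3)*exp(-3*x)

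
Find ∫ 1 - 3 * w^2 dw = -w^3 + w + C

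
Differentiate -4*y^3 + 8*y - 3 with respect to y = 8 - 12*y^2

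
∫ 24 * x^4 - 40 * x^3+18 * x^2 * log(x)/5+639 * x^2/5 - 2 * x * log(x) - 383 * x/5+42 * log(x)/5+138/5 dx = (6*x^2 - 5*x + 42)*(4*x^3 - 5*x^2 + x*log(x) + 3*x + 6)/5 + C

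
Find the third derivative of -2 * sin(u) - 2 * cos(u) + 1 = -2*sin(u) + 2*cos(u)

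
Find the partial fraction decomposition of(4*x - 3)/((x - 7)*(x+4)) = 19/(11*(x + 4)) + 25/(11*(x - 7))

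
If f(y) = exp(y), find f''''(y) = exp(y)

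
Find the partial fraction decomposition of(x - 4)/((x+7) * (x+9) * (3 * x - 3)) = -13/(60*(x + 9)) + 11/(48*(x + 7)) - 1/(80*(x - 1))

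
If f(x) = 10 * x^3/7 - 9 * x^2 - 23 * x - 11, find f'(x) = 30*x^2/7 - 18*x - 23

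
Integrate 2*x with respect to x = x^2 + C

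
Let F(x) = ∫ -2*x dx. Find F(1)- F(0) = -1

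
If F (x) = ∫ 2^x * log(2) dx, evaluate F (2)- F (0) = 3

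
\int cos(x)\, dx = sin(x) + C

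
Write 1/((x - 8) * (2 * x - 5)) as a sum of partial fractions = -2/(11*(2*x - 5)) + 1/(11*(x - 8))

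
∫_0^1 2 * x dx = 1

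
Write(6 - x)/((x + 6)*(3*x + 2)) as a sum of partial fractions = 5/(4*(3*x + 2)) - 3/(4*(x + 6))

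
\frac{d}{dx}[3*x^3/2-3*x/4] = 9*x^2/2 - 3/4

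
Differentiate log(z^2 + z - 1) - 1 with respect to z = (2*z + 1)/(z^2 + z - 1)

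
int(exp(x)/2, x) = exp(x)/2 + C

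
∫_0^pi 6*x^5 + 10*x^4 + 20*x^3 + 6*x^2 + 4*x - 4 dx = -1 + (-1 + 2*pi + pi^2 + pi^3)^2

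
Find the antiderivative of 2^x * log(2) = 2^x + C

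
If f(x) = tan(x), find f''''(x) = 24*tan(x)^5 + 40*tan(x)^3 + 16*tan(x)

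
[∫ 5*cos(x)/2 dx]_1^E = -5*sin(1)/2 + 5*sin(E)/2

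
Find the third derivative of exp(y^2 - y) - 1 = 8*y^3*exp(y^2 - y) - 12*y^2*exp(y^2 - y) + 18*y*exp(y^2 - y) - 7*exp(y^2 - y)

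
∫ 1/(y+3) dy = log(2*y/3 + 2) + C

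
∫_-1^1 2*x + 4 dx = 8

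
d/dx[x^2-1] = 2*x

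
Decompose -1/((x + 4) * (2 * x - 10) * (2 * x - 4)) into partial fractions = -1/(216*(x + 4)) + 1/(72*(x - 2)) - 1/(108*(x - 5))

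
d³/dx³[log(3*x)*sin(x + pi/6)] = (-x^3*log(x)*cos(x + pi/6) - x^3*log(3)*cos(x + pi/6) - 3*x^2*sin(x + pi/6) - 3*x*cos(x + pi/6) + 2*sin(x + pi/6))/x^3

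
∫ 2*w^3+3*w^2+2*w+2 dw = w^4/2 + w^3 + w^2 + 2*w + C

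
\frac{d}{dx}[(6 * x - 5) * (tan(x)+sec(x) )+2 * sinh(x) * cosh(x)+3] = 6*x*sin(x)/cos(x)^2 + 6*x/cos(x)^2 - 5*sin(x)/cos(x)^2 + 6*tan(x) + 4*sinh(x)^2 + 2 + 6/cos(x) - 5/cos(x)^2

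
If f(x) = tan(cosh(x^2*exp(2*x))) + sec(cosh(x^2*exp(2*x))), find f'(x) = 2*x*(x*sin(cosh(x^2*exp(2*x))) + x + sin(cosh(x^2*exp(2*x))) + 1)*exp(2*x)*sinh(x^2*exp(2*x))/cos(cosh(x^2*exp(2*x)))^2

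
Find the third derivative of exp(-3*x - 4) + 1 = -27*exp(-3*x - 4)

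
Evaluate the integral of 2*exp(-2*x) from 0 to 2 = (-exp(-2) + exp(2))*exp(-2)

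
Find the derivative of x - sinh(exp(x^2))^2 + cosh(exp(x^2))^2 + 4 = 1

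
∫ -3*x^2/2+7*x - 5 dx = -x^3/2 + 7*x^2/2 - 5*x + C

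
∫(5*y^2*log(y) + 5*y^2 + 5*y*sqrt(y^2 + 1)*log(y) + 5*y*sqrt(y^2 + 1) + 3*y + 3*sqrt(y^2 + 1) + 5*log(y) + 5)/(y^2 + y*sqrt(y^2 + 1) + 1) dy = 5*y*log(y) + 3*log(y + sqrt(y^2 + 1)) + C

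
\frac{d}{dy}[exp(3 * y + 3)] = 3*exp(3*y + 3)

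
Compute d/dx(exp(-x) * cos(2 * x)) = -(2*sin(2*x) + cos(2*x))*exp(-x)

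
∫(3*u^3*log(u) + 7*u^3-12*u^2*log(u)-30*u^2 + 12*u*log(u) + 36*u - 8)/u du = (u - 2)^3*(log(u) + 2) + C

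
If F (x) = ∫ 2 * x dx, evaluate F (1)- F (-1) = 0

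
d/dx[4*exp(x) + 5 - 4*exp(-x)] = (4*exp(2*x) + 4)*exp(-x)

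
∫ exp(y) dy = exp(y) + C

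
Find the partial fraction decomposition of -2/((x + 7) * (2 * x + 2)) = 1/(6*(x + 7)) - 1/(6*(x + 1))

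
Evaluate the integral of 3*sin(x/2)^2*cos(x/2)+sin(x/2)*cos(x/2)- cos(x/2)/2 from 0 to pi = 2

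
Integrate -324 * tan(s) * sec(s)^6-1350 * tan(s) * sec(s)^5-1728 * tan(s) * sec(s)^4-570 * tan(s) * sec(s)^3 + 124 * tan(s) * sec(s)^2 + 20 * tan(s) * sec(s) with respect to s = 2*(10 + 31/cos(s) - 95/cos(s)^2 - 216/cos(s)^3 - 135/cos(s)^4 - 27/cos(s)^5)/cos(s) + C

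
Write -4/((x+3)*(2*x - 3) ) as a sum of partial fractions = -8/(9*(2*x - 3)) + 4/(9*(x + 3))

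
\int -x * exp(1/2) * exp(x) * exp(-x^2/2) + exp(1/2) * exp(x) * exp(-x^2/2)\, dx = exp(-x^2/2 + x + 1/2) + C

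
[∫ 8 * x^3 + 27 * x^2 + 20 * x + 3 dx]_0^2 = 150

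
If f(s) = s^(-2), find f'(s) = -2/s^3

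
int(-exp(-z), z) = exp(-z) + C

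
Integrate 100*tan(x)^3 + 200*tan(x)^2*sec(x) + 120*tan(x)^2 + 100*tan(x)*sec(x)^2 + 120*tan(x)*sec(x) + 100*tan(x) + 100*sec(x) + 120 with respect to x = 2*(5*tan(x) + 5*sec(x) + 7)^2 - 20*tan(x) - 20*sec(x) + C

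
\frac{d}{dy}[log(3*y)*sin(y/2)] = (y*log(y)*cos(y/2) + y*log(3)*cos(y/2) + 2*sin(y/2))/(2*y)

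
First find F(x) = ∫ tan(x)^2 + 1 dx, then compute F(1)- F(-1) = 2*tan(1)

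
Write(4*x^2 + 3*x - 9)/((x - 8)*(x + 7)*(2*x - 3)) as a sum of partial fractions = -18/(221*(2*x - 3)) + 166/(255*(x + 7)) + 271/(195*(x - 8))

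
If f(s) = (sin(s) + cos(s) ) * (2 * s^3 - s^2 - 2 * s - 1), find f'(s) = 2*sqrt(2)*s^3*cos(s + pi/4) + 7*s^2*sin(s) + 5*s^2*cos(s) - 4*s*cos(s) - sin(s) - 3*cos(s)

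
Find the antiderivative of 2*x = x^2 + C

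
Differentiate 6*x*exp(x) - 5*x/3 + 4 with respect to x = 6*x*exp(x) + 6*exp(x) - 5/3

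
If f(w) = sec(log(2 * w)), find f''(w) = (2*tan(log(w) + log(2))^2*sec(log(w) + log(2)) - tan(log(w) + log(2))*sec(log(w) + log(2)) + sec(log(w) + log(2)))/w^2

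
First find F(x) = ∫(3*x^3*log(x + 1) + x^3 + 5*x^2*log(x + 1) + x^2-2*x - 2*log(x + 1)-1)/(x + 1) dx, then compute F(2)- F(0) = 7*log(3)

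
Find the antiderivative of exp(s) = exp(s) + C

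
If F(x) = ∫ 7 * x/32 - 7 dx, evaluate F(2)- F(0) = -217/16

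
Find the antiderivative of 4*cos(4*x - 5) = sin(4*x - 5) + C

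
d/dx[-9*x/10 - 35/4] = -9/10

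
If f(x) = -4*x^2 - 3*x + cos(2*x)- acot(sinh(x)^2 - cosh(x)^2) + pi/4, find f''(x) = -4*cos(2*x) - 8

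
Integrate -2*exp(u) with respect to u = -2*exp(u) + C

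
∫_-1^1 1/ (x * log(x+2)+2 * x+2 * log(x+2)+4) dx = -log(2) + log(log(3) + 2)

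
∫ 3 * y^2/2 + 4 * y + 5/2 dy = y^3/2 + 2*y^2 + 5*y/2 + C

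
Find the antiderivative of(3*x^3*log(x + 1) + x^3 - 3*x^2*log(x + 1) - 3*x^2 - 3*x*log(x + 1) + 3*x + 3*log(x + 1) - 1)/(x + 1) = (x - 1)^3*log(x + 1) + C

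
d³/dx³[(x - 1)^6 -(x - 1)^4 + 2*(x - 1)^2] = 120*x^3 - 360*x^2 + 336*x - 96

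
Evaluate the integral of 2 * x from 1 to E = -1 + exp(2)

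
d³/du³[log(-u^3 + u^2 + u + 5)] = (6*u^6 - 12*u^5 + 18*u^4 + 212*u^3 - 210*u^2 + 24*u + 178)/(u^9 - 3*u^8 - 10*u^6 + 30*u^5 + 12*u^4 + 44*u^3 - 90*u^2 - 75*u - 125)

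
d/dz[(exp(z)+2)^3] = 3*exp(3*z) + 12*exp(2*z) + 12*exp(z)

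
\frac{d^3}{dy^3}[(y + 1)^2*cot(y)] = -6*y^2*cot(y)^4 - 8*y^2*cot(y)^2 - 2*y^2 - 12*y*cot(y)^4 + 12*y*cot(y)^3 - 16*y*cot(y)^2 + 12*y*cot(y) - 4*y - 6*cot(y)^4 + 12*cot(y)^3 - 14*cot(y)^2 + 12*cot(y) - 8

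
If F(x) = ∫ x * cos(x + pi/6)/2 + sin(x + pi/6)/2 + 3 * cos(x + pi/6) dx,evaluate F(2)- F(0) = -3/2 + 4*sin(pi/6 + 2)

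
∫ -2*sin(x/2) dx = 4*cos(x/2) + C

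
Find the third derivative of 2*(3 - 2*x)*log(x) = (4*x + 12)/x^3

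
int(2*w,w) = w^2 + C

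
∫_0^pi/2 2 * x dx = pi^2/4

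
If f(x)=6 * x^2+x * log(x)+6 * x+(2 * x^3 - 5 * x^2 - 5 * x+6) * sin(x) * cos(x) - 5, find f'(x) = 2*x^3*cos(2*x) + 3*x^2*sin(2*x) - 5*x^2*cos(2*x) - 5*sqrt(2)*x*sin(2*x + pi/4) + 12*x + log(x) - 5*sin(2*x)/2 + 6*cos(2*x) + 7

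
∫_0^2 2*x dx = 4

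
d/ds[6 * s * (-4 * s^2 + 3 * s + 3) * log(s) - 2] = -72*s^2*log(s) - 24*s^2 + 36*s*log(s) + 18*s + 18*log(s) + 18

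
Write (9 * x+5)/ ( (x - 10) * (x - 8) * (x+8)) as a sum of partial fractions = -67/(288*(x + 8)) - 77/(32*(x - 8)) + 95/(36*(x - 10))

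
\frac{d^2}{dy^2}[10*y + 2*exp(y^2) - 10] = 8*y^2*exp(y^2) + 4*exp(y^2)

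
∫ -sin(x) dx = cos(x) + C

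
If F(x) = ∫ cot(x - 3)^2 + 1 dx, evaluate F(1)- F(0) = cot(2) - cot(3)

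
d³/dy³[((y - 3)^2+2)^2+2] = 24*y - 72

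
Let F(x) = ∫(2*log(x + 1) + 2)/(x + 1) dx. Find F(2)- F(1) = -2*log(2) - log(2)^2 + log(3)^2 + 2*log(3)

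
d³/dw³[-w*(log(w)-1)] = w^(-2)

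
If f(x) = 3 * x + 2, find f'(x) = 3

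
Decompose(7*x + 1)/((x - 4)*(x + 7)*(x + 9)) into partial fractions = -31/(13*(x + 9)) + 24/(11*(x + 7)) + 29/(143*(x - 4))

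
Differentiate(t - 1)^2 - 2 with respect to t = 2*t - 2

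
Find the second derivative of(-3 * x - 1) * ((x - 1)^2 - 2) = 10 - 18*x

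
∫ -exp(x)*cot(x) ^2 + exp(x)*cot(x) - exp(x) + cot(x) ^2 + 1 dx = (exp(x) - 1)*cot(x) + C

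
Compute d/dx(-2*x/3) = -2/3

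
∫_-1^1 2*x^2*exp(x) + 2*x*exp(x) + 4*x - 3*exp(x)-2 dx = -4 - E - 3*exp(-1)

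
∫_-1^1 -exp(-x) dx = -E + exp(-1)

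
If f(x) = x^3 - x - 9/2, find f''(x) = 6*x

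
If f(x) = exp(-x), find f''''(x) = exp(-x)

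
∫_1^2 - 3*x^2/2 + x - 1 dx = -3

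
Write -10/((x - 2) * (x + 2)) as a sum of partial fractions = 5/(2*(x + 2)) - 5/(2*(x - 2))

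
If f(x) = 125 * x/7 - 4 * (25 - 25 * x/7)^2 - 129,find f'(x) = 5125/7 - 5000*x/49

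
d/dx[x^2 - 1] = 2*x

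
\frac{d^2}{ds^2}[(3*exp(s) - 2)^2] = 36*exp(2*s) - 12*exp(s)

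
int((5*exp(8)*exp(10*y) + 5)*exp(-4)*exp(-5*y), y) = 2*sinh(5*y + 4) + C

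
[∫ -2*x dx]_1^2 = -3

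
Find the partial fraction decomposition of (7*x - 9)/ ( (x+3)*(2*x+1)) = -5/(2*x + 1) + 6/(x + 3)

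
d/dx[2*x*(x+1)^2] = 6*x^2 + 8*x + 2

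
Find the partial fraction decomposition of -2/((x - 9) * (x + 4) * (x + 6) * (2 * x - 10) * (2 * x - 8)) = -1/(6600*(x + 6)) + 1/(3744*(x + 4)) - 1/(800*(x - 4)) + 1/(792*(x - 5)) - 1/(7800*(x - 9))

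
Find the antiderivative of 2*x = x^2 + C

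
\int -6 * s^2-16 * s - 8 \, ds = -2*s^3 - 8*s^2 - 8*s + C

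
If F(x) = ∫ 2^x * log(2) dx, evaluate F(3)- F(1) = 6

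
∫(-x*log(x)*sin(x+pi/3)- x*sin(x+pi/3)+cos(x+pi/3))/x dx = (log(x) + 1)*cos(x + pi/3) + C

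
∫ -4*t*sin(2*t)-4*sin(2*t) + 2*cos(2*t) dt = (2*t + 2)*cos(2*t) + C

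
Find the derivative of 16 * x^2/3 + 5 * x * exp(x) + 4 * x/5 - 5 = 5*x*exp(x) + 32*x/3 + 5*exp(x) + 4/5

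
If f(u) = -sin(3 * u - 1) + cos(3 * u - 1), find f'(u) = -3*sqrt(2)*cos(-3*u + pi/4 + 1)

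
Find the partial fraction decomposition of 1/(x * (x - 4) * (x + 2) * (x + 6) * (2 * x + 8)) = 1/(960*(x + 6)) - 1/(256*(x + 4)) + 1/(192*(x + 2)) + 1/(3840*(x - 4)) - 1/(384*x)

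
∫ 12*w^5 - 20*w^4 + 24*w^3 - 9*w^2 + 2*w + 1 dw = 2*w^6 - 4*w^5 + 6*w^4 - 3*w^3 + w^2 + w + C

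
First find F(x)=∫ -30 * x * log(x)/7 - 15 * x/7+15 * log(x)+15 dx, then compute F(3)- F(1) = 180*log(3)/7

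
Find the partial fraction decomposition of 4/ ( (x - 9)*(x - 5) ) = -1/(x - 5) + 1/(x - 9)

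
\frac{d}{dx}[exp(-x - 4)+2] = -exp(-x - 4)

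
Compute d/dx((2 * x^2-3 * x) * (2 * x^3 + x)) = 20*x^4 - 24*x^3 + 6*x^2 - 6*x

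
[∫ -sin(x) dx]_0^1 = -1 + cos(1)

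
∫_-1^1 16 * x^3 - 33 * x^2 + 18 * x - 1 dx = -24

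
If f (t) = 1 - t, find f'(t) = -1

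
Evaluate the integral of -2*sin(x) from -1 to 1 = 0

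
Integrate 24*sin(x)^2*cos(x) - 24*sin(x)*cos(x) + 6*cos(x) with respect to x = (2*sin(x) - 1)^3 + C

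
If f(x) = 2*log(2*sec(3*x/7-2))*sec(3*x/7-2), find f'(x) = 6*log(sec(3*x/7 - 2))*tan(3*x/7 - 2)*sec(3*x/7 - 2)/7 + 6*log(2)*tan(3*x/7 - 2)*sec(3*x/7 - 2)/7 + 6*tan(3*x/7 - 2)*sec(3*x/7 - 2)/7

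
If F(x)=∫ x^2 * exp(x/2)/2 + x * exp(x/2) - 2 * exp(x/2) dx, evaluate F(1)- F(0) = -exp(1/2)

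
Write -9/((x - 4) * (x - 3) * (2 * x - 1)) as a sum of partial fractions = -36/(35*(2*x - 1)) + 9/(5*(x - 3)) - 9/(7*(x - 4))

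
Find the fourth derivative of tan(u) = 24*tan(u)^5 + 40*tan(u)^3 + 16*tan(u)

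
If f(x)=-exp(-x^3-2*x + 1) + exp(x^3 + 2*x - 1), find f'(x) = (3*x^2*exp(2*x^3 + 4*x - 2) + 3*x^2 + 2*exp(2*x^3 + 4*x - 2) + 2)*exp(-x^3 - 2*x + 1)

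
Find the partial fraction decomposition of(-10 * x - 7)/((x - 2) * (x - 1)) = 17/(x - 1) - 27/(x - 2)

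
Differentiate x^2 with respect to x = 2*x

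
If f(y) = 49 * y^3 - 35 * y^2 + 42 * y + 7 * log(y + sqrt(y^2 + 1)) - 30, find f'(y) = (147*y^4 + 147*y^3*sqrt(y^2 + 1) - 70*y^3 - 70*y^2*sqrt(y^2 + 1) + 189*y^2 + 42*y*sqrt(y^2 + 1) - 63*y + 7*sqrt(y^2 + 1) + 42)/(y^2 + y*sqrt(y^2 + 1) + 1)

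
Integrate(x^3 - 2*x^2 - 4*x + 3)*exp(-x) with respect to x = (-x^3 - x^2 + 2*x - 1)*exp(-x) + C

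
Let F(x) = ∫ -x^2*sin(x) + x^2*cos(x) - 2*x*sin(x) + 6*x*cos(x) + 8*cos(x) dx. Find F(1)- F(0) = -4 + 9*cos(1) + 9*sin(1)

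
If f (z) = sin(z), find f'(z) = cos(z)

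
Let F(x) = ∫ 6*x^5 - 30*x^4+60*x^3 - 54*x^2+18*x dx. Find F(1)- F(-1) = -48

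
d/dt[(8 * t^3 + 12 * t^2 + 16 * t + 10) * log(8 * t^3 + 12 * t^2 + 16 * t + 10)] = 24*t^2*log(4*t^3 + 6*t^2 + 8*t + 5) + 24*t^2*log(2) + 24*t^2 + 24*t*log(4*t^3 + 6*t^2 + 8*t + 5) + 24*t*log(2) + 24*t + 16*log(4*t^3 + 6*t^2 + 8*t + 5) + 16*log(2) + 16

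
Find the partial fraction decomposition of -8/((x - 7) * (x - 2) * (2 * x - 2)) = -2/(3*(x - 1)) + 4/(5*(x - 2)) - 2/(15*(x - 7))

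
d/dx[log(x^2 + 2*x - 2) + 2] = (2*x + 2)/(x^2 + 2*x - 2)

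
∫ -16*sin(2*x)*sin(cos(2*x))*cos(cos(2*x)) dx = 4*sin(cos(2*x))^2 + C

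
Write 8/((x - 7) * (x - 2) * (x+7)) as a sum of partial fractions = 4/(63*(x + 7)) - 8/(45*(x - 2)) + 4/(35*(x - 7))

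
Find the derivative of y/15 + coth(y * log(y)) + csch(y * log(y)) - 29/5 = -(15*log(y)*cosh(y*log(y)) + 15*log(y) - cosh(y*log(y))^2 + 15*cosh(y*log(y)) + 16)/(15*sinh(y*log(y))^2)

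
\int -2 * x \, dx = -x^2 + C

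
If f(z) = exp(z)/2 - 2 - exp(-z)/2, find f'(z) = (exp(2*z) + 1)*exp(-z)/2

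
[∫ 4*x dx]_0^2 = 8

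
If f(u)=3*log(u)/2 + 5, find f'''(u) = 3/u^3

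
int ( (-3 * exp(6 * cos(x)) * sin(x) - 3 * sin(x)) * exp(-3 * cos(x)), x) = 2*sinh(3*cos(x)) + C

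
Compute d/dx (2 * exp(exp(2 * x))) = 4*exp(2*x + exp(2*x))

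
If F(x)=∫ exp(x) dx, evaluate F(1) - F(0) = -1 + E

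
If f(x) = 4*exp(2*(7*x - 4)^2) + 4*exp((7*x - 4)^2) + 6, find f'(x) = 392*x*exp(49*x^2 - 56*x + 16) + 784*x*exp(98*x^2 - 112*x + 32) - 224*exp(49*x^2 - 56*x + 16) - 448*exp(98*x^2 - 112*x + 32)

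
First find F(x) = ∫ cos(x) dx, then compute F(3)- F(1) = -sin(1) + sin(3)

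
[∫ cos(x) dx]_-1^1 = 2*sin(1)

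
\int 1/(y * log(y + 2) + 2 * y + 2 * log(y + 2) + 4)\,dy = log(log(y + 2) + 2) + C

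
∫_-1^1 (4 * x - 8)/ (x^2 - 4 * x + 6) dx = -2*log(11) + 2*log(3)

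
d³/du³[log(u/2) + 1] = 2/u^3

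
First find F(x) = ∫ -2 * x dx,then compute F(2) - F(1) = -3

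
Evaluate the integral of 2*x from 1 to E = -1 + exp(2)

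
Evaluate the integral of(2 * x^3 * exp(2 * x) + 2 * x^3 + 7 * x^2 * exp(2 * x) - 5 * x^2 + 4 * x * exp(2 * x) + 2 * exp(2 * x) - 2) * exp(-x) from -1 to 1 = -2*exp(-1) + 2*E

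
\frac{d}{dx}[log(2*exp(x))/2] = 1/2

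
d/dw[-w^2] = -2*w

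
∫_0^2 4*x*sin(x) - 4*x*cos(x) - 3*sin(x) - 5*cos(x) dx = -9*sin(2) + 1 - 9*cos(2)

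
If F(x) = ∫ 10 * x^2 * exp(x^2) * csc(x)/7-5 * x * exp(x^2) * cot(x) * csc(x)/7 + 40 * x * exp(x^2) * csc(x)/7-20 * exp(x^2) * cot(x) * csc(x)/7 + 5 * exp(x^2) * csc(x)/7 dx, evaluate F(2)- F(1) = -25*E*csc(1)/7 + 30*exp(4)*csc(2)/7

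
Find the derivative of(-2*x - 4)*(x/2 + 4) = -2*x - 10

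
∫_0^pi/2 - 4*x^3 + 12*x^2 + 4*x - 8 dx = (4 - pi/2)*(-pi + pi^3/8)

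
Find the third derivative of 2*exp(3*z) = 54*exp(3*z)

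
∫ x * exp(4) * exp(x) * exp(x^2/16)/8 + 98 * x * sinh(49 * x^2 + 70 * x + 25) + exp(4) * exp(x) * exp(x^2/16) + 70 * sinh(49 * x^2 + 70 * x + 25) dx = exp((x + 8)^2/16) + cosh((7*x + 5)^2) + C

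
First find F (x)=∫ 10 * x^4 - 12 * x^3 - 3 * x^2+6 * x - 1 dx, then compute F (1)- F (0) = 0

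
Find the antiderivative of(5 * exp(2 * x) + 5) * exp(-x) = 10*sinh(x) + C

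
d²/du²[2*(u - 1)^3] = 12*u - 12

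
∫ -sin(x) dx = cos(x) + C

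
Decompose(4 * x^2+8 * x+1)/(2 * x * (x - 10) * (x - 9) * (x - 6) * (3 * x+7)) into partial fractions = 9/(11900*(3*x + 7)) + 193/(3600*(x - 6)) - 397/(1836*(x - 9)) + 13/(80*(x - 10)) - 1/(7560*x)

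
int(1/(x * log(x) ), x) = log(2*log(x)) + C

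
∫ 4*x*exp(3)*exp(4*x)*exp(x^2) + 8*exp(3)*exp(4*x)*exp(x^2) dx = 2*exp((x + 2)^2 - 1) + C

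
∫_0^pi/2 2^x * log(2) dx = -1 + 2^(pi/2)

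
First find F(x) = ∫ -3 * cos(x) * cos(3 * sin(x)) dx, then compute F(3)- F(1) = -sin(3*sin(3)) + sin(3*sin(1))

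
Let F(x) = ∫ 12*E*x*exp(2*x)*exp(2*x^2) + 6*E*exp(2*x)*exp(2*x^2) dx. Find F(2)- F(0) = -3*E + 3*exp(13)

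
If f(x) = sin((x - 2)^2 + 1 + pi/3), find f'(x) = 2*(x - 2)*cos(x^2 - 4*x + pi/3 + 5)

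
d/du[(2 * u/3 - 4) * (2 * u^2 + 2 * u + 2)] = 4*u^2 - 40*u/3 - 20/3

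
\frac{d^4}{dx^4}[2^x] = 2^x*log(2)^4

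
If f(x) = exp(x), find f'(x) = exp(x)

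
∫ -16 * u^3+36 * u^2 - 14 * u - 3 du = -4*u^4 + 12*u^3 - 7*u^2 - 3*u + C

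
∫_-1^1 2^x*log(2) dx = 3/2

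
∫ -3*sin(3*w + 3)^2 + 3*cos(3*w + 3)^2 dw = sin(6*w + 6)/2 + C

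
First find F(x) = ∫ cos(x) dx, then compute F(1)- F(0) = sin(1)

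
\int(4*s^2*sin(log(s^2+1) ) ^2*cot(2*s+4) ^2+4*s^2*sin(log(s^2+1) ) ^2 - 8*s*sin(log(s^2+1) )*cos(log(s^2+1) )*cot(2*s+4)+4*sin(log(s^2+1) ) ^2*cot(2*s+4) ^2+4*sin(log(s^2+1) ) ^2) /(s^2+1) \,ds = -2*sin(log(s^2 + 1))^2*cot(2*s + 4) + C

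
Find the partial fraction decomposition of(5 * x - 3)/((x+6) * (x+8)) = 43/(2*(x + 8)) - 33/(2*(x + 6))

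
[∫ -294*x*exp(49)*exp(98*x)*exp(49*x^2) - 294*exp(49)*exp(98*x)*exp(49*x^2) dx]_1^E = -3*exp((7 + 7*E)^2) + 3*exp(196)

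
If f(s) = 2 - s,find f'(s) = -1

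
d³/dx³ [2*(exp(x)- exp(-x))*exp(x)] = 16*exp(2*x)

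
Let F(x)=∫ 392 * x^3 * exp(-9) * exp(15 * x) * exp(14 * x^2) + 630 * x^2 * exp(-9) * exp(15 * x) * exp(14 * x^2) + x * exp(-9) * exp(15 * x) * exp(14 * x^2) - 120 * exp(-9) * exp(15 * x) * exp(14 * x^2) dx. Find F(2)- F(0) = 9*exp(-9) + 77*exp(77)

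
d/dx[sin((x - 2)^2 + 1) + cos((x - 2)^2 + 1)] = -2*x*sin(x^2 - 4*x + 5) + 2*x*cos(x^2 - 4*x + 5) + 4*sin(x^2 - 4*x + 5) - 4*cos(x^2 - 4*x + 5)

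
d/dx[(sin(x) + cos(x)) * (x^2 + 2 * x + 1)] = -x^2*sin(x) + x^2*cos(x) + 4*x*cos(x) + sin(x) + 3*cos(x)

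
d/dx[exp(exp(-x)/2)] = -exp(-x + exp(-x)/2)/2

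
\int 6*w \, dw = 3*w^2 + C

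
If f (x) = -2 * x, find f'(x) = -2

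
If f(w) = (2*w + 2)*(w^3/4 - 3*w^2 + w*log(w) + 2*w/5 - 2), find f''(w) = (30*w^3 - 165*w^2 + 20*w*log(w) - 22*w + 10)/(5*w)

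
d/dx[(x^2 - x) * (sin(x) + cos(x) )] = -x^2*sin(x) + x^2*cos(x) + 3*x*sin(x) + x*cos(x) - sin(x) - cos(x)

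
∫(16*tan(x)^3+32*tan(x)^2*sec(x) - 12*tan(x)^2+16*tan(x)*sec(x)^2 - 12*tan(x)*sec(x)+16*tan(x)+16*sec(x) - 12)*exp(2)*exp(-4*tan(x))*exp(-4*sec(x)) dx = (-4*tan(x) - 4*sec(x) + 2)*exp(-4*tan(x) - 4*sec(x) + 2) + C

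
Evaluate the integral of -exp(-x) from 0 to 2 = -1 + exp(-2)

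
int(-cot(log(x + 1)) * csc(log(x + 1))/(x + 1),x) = csc(log(x + 1)) + C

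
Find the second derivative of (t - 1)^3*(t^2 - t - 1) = 20*t^3 - 48*t^2 + 30*t - 2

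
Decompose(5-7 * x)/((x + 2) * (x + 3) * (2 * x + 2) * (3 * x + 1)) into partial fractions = 99/(80*(3*x + 1)) - 13/(16*(x + 3)) + 19/(10*(x + 2)) - 3/(2*(x + 1))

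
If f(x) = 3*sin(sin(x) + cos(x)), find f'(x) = 3*sqrt(2)*cos(sqrt(2)*sin(x + pi/4))*cos(x + pi/4)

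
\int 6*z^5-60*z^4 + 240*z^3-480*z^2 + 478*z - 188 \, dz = z^6 - 12*z^5 + 60*z^4 - 160*z^3 + 239*z^2 - 188*z + C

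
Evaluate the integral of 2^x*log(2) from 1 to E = -2 + 2^E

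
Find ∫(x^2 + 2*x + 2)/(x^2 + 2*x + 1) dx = x*(x + 2)/(x + 1) + C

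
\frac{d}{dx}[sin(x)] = cos(x)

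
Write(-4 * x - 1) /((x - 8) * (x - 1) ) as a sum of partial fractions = 5/(7*(x - 1)) - 33/(7*(x - 8))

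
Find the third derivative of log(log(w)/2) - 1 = (2*log(w)^2 + 3*log(w) + 2)/(w^3*log(w)^3)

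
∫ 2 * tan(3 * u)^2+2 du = 2*tan(3*u)/3 + C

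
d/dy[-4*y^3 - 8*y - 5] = -12*y^2 - 8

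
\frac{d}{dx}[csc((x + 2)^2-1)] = -4*(x + 2)*cos(x^2 + 4*x + 3)/(1 - cos(2*(x^2 + 4*x + 3)))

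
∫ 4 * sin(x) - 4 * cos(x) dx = -4*sqrt(2)*sin(x + pi/4) + C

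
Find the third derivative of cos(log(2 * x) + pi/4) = sqrt(2)*(-2*sin(log(x) + log(2)) + cos(log(x) + log(2)))/x^3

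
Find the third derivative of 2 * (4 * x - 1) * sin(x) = -8*x*cos(x) - 24*sin(x) + 2*cos(x)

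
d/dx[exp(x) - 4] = exp(x)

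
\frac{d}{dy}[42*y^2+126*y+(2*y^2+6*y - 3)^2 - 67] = 16*y^3 + 72*y^2 + 132*y + 90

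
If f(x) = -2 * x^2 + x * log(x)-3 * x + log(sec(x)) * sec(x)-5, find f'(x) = -4*x + log(x) + log(sec(x))*tan(x)*sec(x) + tan(x)*sec(x) - 2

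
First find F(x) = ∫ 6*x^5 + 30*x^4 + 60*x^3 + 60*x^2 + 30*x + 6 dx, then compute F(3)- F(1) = 4032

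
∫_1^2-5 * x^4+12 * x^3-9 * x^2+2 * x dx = -4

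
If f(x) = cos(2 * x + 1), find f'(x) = -2*sin(2*x + 1)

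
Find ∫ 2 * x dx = x^2 + C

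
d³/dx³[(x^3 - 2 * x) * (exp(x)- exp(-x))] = (x^3*exp(2*x) + x^3 + 9*x^2*exp(2*x) - 9*x^2 + 16*x*exp(2*x) + 16*x)*exp(-x)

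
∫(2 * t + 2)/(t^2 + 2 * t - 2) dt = log(t^2 + 2*t - 2) + C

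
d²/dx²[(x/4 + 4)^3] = 3*x/32 + 3/2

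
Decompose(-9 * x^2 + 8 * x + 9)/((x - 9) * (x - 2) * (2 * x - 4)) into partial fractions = 207/(98*(x - 2)) + 11/(14*(x - 2)^2) - 324/(49*(x - 9))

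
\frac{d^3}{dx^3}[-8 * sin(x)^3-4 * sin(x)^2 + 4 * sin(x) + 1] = 4*(8*sin(x) - 54*cos(x)^2 + 41)*cos(x)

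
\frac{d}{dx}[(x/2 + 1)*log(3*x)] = (x*log(x) + x + x*log(3) + 2)/(2*x)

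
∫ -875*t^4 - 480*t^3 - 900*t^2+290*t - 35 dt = -175*t^5 - 120*t^4 - 300*t^3 + 145*t^2 - 35*t + C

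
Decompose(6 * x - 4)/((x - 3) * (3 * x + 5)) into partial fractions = 3/(3*x + 5) + 1/(x - 3)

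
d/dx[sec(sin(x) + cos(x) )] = sqrt(2)*sin(sqrt(2)*sin(x + pi/4))*cos(x + pi/4)/cos(sqrt(2)*sin(x + pi/4))^2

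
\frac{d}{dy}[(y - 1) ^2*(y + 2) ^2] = 4*y^3 + 6*y^2 - 6*y - 4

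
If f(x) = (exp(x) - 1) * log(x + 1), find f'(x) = (x*exp(x)*log(x + 1) + exp(x)*log(x + 1) + exp(x) - 1)/(x + 1)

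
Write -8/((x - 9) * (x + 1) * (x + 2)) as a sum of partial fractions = -8/(11*(x + 2)) + 4/(5*(x + 1)) - 4/(55*(x - 9))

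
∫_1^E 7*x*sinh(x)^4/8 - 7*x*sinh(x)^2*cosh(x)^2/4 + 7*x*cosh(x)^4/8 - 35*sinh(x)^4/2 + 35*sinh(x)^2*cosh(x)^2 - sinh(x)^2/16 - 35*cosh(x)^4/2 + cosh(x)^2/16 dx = -279*E/16 + 7*exp(2)/16 + 17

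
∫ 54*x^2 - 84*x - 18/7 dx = 18*x^3 - 42*x^2 - 18*x/7 + C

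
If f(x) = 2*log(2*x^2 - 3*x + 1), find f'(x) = (8*x - 6)/(2*x^2 - 3*x + 1)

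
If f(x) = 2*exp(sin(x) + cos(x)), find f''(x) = 2*(-sin(2*x) - sqrt(2)*sin(x + pi/4) + 1)*exp(sin(x))*exp(cos(x))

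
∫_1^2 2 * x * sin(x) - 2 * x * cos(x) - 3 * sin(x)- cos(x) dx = -3*sin(2) + cos(1) + sin(1) - 3*cos(2)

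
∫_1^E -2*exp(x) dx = -2*exp(E) + 2*E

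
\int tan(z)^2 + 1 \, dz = tan(z) + C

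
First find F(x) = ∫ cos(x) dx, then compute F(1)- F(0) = sin(1)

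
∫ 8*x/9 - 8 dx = 4*x^2/9 - 8*x + C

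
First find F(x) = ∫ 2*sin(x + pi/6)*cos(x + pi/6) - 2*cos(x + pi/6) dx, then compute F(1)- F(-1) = sqrt(3)*(-2 + cos(1))*sin(1)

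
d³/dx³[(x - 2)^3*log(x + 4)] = (6*x^3*log(x + 4) + 11*x^3 + 72*x^2*log(x + 4) + 96*x^2 + 288*x*log(x + 4) + 132*x + 384*log(x + 4) - 736)/(x^3 + 12*x^2 + 48*x + 64)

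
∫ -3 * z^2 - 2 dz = -z^3 - 2*z + C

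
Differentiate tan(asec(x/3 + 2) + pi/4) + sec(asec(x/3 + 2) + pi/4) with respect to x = (3*tan(asec(x/3 + 2) + pi/4)^2 + 3*tan(asec(x/3 + 2) + pi/4)*sec(asec(x/3 + 2) + pi/4) + 3)/(x^2*sqrt(1 - 9/(x^2 + 12*x + 36)) + 12*x*sqrt(1 - 9/(x^2 + 12*x + 36)) + 36*sqrt(1 - 9/(x^2 + 12*x + 36)))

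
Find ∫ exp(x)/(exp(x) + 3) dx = log(exp(x) + 3) + C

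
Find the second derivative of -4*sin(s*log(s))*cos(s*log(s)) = (8*s*log(s)^2*sin(2*s*log(s)) + 16*s*log(s)*sin(2*s*log(s)) + 8*s*sin(2*s*log(s)) - 4*cos(2*s*log(s)))/s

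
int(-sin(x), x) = cos(x) + C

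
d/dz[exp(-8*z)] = -8*exp(-8*z)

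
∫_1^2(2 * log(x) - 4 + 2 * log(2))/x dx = -(-2 + log(2))^2 + (-2 + log(4))^2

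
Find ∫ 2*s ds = s^2 + C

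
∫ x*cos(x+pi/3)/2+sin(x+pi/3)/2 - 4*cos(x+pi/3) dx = (x/2 - 4)*sin(x + pi/3) + C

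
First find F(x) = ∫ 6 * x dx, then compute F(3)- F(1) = 24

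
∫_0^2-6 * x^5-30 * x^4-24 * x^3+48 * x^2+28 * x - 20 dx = -208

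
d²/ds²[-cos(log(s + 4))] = sqrt(2)*cos(log(s + 4) + pi/4)/(s^2 + 8*s + 16)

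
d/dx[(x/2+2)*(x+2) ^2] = 3*x^2/2 + 8*x + 10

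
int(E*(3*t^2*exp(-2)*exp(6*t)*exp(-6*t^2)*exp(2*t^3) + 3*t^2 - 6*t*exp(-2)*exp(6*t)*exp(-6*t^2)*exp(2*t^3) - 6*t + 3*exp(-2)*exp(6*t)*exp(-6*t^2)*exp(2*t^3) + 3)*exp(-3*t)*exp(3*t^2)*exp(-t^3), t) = 2*sinh((t - 1)^3) + C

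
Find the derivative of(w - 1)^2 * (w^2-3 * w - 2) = 4*w^3 - 15*w^2 + 10*w + 1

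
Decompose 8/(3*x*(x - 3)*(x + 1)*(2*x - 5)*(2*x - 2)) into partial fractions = -64/(315*(2*x - 5)) + 1/(42*(x + 1)) + 1/(9*(x - 1)) + 1/(18*(x - 3)) - 4/(45*x)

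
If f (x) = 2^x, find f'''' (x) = 2^x*log(2)^4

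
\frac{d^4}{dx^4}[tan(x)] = 24*tan(x)^5 + 40*tan(x)^3 + 16*tan(x)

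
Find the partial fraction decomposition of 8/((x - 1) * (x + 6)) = -8/(7*(x + 6)) + 8/(7*(x - 1))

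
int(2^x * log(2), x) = 2^x + C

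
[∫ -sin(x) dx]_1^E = cos(E) - cos(1)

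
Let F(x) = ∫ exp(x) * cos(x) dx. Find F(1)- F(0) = -1/2 + E*(cos(1) + sin(1))/2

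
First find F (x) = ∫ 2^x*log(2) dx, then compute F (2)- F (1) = 2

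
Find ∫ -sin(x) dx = cos(x) + C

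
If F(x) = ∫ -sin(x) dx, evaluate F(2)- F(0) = -1 + cos(2)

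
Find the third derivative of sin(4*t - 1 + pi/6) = -64*cos(4*t - 1 + pi/6)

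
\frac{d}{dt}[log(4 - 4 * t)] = 1/(t - 1)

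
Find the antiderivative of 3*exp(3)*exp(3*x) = exp(3*x + 3) + C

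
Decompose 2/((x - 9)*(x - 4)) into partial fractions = -2/(5*(x - 4)) + 2/(5*(x - 9))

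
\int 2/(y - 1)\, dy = log(2*(y - 1)^2) + C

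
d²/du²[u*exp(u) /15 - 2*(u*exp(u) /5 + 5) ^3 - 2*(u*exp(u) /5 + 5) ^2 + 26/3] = -18*u^3*exp(3*u)/125 - 36*u^2*exp(3*u)/125 - 128*u^2*exp(2*u)/25 - 12*u*exp(3*u)/125 - 256*u*exp(2*u)/25 - 509*u*exp(u)/15 - 64*exp(2*u)/25 - 1018*exp(u)/15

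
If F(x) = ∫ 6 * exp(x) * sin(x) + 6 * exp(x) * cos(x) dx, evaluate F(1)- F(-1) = 6*(exp(-1) + E)*sin(1)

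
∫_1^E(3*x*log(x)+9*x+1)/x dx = -5 + 9*E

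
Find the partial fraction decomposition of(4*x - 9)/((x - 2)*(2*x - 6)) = 1/(2*(x - 2)) + 3/(2*(x - 3))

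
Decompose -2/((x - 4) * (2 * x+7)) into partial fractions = 4/(15*(2*x + 7)) - 2/(15*(x - 4))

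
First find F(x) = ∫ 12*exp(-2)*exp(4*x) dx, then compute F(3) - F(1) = -3*exp(2) + 3*exp(10)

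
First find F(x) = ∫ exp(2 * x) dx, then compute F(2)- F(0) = (-exp(-2) + exp(2))*exp(2)/2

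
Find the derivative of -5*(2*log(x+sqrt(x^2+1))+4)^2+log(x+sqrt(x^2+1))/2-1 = (-80*x*log(x + sqrt(x^2 + 1)) - 159*x - 80*sqrt(x^2 + 1)*log(x + sqrt(x^2 + 1)) - 159*sqrt(x^2 + 1))/(2*x^2 + 2*x*sqrt(x^2 + 1) + 2)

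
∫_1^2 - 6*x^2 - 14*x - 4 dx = -39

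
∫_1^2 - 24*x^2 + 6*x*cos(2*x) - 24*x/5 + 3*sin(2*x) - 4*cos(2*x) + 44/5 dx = -272/5 + 4*sin(4) - sin(2)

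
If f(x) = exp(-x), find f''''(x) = exp(-x)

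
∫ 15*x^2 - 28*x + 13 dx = 5*x^3 - 14*x^2 + 13*x + C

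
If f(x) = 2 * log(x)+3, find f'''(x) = 4/x^3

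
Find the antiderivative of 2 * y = y^2 + C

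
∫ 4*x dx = 2*x^2 + C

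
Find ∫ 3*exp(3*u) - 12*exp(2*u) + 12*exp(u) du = (exp(u) - 2)^3 + C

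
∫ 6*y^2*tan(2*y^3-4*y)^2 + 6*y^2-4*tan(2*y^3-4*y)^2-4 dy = tan(2*y*(y^2 - 2)) + C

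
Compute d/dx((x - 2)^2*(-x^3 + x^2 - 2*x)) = -5*x^4 + 20*x^3 - 30*x^2 + 24*x - 8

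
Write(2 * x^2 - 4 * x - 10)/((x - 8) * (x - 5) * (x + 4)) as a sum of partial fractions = 19/(54*(x + 4)) - 20/(27*(x - 5)) + 43/(18*(x - 8))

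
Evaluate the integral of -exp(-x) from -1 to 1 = -E + exp(-1)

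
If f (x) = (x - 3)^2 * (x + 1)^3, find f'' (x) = 20*x^3 - 36*x^2 - 36*x + 20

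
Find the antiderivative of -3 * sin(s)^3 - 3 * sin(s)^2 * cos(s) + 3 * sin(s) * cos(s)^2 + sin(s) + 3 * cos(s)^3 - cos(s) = sqrt(2)*sin(2*s)*sin(s + pi/4) + C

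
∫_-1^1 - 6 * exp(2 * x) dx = -3*exp(2) + 3*exp(-2)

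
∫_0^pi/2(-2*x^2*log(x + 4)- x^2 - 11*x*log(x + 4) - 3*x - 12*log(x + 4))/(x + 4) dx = (-3*pi/2 - pi^2/4)*log(pi/2 + 4)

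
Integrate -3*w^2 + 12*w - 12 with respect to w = -w^3 + 6*w^2 - 12*w + C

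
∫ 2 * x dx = x^2 + C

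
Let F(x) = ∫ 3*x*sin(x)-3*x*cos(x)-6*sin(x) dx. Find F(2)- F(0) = -3 - 3*sin(2) - 3*cos(2)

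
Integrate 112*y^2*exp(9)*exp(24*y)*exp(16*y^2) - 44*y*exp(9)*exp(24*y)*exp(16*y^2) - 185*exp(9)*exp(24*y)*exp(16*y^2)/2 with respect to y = (7*y - 8)*exp((4*y + 3)^2)/2 + C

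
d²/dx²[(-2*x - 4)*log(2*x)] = (4 - 2*x)/x^2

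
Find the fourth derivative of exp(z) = exp(z)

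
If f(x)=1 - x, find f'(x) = -1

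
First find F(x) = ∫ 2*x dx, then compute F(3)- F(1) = 8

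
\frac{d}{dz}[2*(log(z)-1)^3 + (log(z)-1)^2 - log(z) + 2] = (6*log(z)^2 - 10*log(z) + 3)/z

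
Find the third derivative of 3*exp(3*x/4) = 81*exp(3*x/4)/64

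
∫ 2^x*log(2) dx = 2^x + C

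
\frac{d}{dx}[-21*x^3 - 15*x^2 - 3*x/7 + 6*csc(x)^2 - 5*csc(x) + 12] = -63*x^2 - 30*x - 12*cot(x)*csc(x)^2 + 5*cot(x)*csc(x) - 3/7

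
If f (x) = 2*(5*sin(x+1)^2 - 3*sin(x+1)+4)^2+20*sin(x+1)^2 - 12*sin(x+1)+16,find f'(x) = 168*sin(2*x + 2) - 25*sin(4*x + 4) - 105*cos(x + 1) + 45*cos(3*x + 3)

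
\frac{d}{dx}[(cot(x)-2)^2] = 2*(2 - cos(x)/sin(x))/sin(x)^2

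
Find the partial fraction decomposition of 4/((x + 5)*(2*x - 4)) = -2/(7*(x + 5)) + 2/(7*(x - 2))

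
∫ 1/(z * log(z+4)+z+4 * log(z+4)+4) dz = log(log(z + 4) + 1) + C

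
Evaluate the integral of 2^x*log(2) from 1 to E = -2 + 2^E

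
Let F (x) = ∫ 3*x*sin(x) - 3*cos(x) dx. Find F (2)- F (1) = 3*cos(1) - 6*cos(2)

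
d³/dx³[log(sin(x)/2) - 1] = 2*cos(x)/sin(x)^3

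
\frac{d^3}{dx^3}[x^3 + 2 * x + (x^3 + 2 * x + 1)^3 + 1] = 504*x^6 + 1260*x^4 + 360*x^3 + 720*x^2 + 288*x + 72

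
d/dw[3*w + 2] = 3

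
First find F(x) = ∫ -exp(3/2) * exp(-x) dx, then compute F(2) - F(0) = -exp(3/2) + exp(-1/2)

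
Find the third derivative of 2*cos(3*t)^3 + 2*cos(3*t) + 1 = -1458*sin(3*t)^3 + 1188*sin(3*t)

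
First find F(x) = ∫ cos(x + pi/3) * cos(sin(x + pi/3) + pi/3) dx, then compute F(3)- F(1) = -sin(sin(1 + pi/3) + pi/3) + sin(sin(pi/3 + 3) + pi/3)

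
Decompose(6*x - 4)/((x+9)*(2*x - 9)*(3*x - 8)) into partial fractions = -108/(385*(3*x - 8)) + 92/(297*(2*x - 9)) - 58/(945*(x + 9))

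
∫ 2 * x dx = x^2 + C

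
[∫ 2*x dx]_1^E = -1 + exp(2)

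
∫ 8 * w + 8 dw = 4*w^2 + 8*w + C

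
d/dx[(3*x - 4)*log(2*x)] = (3*x*log(x) + 3*x*log(2) + 3*x - 4)/x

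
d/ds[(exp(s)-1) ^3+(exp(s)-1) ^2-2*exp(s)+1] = 3*exp(3*s) - 4*exp(2*s) - exp(s)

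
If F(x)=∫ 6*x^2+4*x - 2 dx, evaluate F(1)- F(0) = 2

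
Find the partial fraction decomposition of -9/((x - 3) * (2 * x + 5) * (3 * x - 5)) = 81/(100*(3*x - 5)) - 36/(275*(2*x + 5)) - 9/(44*(x - 3))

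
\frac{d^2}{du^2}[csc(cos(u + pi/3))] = 2*sin(u + pi/3)^2*cot(cos(u + pi/3))^2*csc(cos(u + pi/3)) + sin(u + pi/3)^2*csc(cos(u + pi/3)) + cos(u + pi/3)*cot(cos(u + pi/3))*csc(cos(u + pi/3))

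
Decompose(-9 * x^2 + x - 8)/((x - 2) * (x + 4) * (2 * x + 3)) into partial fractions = 17/(5*(2*x + 3)) - 26/(5*(x + 4)) - 1/(x - 2)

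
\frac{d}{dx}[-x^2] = -2*x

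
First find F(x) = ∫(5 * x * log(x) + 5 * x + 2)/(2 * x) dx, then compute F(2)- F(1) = 6*log(2)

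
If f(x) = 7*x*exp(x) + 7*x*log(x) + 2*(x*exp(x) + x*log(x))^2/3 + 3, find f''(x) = (8*x^3*exp(2*x) + 4*x^3*exp(x)*log(x) + 16*x^2*exp(2*x) + 16*x^2*exp(x)*log(x) + 29*x^2*exp(x) + 4*x*exp(2*x) + 8*x*exp(x)*log(x) + 54*x*exp(x) + 4*x*log(x)^2 + 12*x*log(x) + 4*x + 21)/(3*x)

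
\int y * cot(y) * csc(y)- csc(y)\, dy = -y*csc(y) + C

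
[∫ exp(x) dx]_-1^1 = E - exp(-1)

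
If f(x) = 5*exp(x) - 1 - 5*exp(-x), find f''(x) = (5*exp(2*x) - 5)*exp(-x)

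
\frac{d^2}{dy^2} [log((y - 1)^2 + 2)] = (-2*y^2 + 4*y + 2)/(y^4 - 4*y^3 + 10*y^2 - 12*y + 9)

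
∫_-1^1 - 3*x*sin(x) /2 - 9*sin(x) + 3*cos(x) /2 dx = 3*cos(1)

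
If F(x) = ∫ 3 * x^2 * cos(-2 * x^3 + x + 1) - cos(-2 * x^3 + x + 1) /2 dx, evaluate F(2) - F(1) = sin(13)/2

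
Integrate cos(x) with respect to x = sin(x) + C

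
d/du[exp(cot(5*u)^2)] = -10*exp(-1 + sin(5*u)^(-2))*cos(5*u)/sin(5*u)^3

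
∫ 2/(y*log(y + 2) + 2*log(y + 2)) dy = 2*log(log(y + 2)) + C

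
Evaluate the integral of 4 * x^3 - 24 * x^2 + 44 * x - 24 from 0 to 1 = -9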